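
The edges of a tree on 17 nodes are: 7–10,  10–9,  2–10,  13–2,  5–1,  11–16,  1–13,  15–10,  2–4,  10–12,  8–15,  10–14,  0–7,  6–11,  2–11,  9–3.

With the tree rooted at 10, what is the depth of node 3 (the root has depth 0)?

Path from 10 to 3: 10–9–3, which has 2 edges.

2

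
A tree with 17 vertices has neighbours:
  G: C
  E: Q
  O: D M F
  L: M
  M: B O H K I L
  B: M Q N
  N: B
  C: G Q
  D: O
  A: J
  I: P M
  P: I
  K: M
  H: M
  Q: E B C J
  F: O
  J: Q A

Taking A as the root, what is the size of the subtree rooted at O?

3

Descendants of O (including itself): O, D, F. That's 3.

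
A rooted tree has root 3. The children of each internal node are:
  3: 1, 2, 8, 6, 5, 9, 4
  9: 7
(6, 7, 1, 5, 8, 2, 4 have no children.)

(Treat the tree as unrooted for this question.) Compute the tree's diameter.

BFS from 7 reaches 4 last, at distance 3; BFS from 4 confirms no node is farther.
Path: 7 - 9 - 3 - 4.

3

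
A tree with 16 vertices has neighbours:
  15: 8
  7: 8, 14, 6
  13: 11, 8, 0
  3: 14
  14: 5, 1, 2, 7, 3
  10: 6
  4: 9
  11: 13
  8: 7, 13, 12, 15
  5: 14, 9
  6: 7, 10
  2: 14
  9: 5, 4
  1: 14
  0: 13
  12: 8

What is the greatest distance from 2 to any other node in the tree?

A farthest node from 2 is 11 (0 also at distance 5).
The path 2–14–7–8–13–11 has 5 edges.

5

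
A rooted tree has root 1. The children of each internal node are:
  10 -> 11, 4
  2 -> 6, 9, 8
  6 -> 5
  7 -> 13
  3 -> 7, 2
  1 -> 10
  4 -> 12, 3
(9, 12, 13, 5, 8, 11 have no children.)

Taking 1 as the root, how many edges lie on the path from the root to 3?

3

Path from 1 to 3: 1 → 10 → 4 → 3, which has 3 edges.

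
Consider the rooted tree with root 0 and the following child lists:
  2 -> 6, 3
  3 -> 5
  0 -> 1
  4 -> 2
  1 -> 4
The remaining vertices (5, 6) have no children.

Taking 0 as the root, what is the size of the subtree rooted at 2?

2's subtree: {2, 3, 6, 5}, size 4.

4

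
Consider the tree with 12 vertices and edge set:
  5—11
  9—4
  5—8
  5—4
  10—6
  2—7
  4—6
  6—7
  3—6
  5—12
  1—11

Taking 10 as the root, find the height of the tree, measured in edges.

5

A deepest node is 1, reached by 10 – 6 – 4 – 5 – 11 – 1.
That path has 5 edges, so the height is 5.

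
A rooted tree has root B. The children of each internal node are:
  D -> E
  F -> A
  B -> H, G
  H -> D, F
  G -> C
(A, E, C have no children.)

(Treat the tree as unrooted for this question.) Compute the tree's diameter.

BFS from C reaches E last, at distance 5; BFS from E confirms no node is farther.
Path: C – G – B – H – D – E.

5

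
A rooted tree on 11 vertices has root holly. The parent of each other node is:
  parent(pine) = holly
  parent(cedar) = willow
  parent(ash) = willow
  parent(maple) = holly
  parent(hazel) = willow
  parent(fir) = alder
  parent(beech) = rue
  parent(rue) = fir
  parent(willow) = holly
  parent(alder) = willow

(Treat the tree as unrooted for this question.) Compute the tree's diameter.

Starting from beech, a farthest node is pine at distance 6.
One longest path: beech–rue–fir–alder–willow–holly–pine.
So the diameter is 6.

6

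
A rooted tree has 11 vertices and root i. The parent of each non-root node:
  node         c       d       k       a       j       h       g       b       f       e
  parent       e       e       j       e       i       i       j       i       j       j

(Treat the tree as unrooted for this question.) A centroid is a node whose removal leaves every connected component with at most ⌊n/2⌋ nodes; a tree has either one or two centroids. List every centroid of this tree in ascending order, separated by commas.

Delete j: the remaining components have sizes 4, 3, 1, 1, 1. Max 4 ≤ 5, so j is a centroid.
Every other node leaves some component of size > 5, so the centroid is unique.

j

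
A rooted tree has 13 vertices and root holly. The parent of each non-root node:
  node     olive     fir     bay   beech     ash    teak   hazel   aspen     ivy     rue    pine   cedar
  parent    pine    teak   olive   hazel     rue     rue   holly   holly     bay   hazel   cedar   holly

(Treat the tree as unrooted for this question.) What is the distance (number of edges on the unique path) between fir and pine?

6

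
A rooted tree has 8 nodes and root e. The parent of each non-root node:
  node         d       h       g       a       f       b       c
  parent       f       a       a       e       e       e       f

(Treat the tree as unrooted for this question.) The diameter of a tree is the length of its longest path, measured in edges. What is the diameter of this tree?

4

BFS from d reaches h last, at distance 4; BFS from h confirms no node is farther.
Path: d – f – e – a – h.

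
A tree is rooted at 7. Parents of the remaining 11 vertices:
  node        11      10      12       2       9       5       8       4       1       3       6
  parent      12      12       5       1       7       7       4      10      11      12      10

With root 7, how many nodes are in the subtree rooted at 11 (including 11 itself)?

3

11's subtree: {11, 1, 2}, size 3.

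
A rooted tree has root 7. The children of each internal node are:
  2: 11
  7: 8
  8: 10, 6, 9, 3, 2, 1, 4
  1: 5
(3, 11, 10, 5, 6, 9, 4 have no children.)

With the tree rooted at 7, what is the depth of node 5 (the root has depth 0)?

3

Climbing from 5 to the root: 5 – 1 – 8 – 7. That's 3 steps.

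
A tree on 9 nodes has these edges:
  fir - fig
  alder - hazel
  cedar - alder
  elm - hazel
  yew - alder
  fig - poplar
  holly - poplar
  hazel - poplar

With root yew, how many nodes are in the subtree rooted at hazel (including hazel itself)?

6

Descendants of hazel (including itself): hazel, poplar, elm, holly, fig, fir. That's 6.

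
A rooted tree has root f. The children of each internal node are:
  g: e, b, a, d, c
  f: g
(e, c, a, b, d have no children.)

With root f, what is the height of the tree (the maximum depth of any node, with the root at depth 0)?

c sits deepest: f – g – c — 2 edges from the root.

2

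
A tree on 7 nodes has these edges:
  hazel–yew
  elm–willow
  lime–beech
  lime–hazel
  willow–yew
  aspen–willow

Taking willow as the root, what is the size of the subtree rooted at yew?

The subtree rooted at yew contains: yew, hazel, lime, beech — 4 nodes.

4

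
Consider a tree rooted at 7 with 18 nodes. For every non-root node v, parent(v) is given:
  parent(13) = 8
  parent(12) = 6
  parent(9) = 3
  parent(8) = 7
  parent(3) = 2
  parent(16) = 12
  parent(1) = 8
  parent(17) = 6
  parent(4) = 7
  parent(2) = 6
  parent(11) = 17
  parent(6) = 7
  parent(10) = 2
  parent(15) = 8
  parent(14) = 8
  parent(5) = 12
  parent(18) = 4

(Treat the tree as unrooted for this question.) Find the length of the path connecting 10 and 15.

10 – 2 – 6 – 7 – 8 – 15: 5 edges.

5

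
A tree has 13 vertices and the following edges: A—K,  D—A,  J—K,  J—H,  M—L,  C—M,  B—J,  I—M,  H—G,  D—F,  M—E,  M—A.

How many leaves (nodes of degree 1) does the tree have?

Exactly 7 nodes have a single neighbour: B, C, E, F, G, I, L.

7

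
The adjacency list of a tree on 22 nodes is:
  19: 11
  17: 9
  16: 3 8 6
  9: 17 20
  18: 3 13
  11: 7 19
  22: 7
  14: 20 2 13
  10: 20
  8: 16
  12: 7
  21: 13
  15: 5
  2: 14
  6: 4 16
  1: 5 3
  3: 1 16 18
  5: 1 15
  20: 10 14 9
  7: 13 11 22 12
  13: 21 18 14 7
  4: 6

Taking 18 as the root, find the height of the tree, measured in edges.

A deepest node is 17, reached by 18-13-14-20-9-17.
That path has 5 edges, so the height is 5.

5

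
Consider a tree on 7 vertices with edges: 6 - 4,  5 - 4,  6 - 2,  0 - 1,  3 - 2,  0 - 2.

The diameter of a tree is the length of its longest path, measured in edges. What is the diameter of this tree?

Starting from 5, a farthest node is 1 at distance 5.
One longest path: 5–4–6–2–0–1.
So the diameter is 5.

5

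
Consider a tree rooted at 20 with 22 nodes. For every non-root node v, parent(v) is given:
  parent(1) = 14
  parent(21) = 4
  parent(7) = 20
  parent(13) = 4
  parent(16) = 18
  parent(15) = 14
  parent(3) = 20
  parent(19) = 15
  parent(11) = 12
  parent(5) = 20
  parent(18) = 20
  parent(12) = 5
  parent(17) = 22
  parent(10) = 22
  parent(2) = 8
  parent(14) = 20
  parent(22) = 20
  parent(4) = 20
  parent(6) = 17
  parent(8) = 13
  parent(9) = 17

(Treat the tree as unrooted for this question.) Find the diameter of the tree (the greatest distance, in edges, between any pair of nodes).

7

BFS from 2 reaches 19 last, at distance 7; BFS from 19 confirms no node is farther.
Path: 2 - 8 - 13 - 4 - 20 - 14 - 15 - 19.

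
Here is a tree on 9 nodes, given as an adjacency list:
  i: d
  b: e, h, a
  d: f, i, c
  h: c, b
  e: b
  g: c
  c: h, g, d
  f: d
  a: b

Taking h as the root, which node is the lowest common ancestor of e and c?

h

Ancestors of e (toward the root): e, b, h.
Ancestors of c: c, h.
The deepest node appearing in both lists is h.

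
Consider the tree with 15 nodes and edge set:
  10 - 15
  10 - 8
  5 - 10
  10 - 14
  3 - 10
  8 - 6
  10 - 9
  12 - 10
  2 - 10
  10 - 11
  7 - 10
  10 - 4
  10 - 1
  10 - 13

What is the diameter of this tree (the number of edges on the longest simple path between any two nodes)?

3

A longest path is 6-8-10-13, with 3 edges.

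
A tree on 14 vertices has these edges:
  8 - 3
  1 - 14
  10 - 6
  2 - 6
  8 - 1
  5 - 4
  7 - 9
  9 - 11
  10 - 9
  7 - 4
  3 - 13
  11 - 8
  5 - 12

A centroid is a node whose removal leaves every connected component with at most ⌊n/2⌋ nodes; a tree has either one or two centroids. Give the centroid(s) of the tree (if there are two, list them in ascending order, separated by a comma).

Delete 9: the remaining components have sizes 6, 4, 3. Max 6 ≤ 7, so 9 is a centroid.
No neighbour of 9 does as well, so 9 is the unique centroid.

9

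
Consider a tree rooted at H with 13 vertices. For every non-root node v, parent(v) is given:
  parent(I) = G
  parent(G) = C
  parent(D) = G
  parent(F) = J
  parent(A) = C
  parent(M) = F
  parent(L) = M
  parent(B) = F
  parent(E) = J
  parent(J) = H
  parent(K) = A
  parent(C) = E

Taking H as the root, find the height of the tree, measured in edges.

I sits deepest: H → J → E → C → G → I — 5 edges from the root.

5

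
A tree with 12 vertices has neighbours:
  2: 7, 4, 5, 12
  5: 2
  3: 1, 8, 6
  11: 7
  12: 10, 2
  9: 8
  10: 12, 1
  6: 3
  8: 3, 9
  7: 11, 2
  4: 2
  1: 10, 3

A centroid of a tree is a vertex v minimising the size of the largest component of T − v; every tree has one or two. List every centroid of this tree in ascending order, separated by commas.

10, 12

Removing 12 splits the tree into components of sizes 6, 5; the largest is 6 ≤ ⌊12/2⌋ = 6.
10 is adjacent to 12 and is also a centroid (the largest component after removing it is likewise 6).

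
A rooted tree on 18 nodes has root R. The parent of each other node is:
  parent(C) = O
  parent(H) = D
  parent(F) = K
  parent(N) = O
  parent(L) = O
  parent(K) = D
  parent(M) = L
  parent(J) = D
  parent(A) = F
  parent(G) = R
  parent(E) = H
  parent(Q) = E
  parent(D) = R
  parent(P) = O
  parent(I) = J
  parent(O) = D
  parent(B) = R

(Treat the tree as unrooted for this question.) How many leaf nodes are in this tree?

Degree-1 nodes: A, B, C, G, I, M, N, P, Q — 9 of them.

9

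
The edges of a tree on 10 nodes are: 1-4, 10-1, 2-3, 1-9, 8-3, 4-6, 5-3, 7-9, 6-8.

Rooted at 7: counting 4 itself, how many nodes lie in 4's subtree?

4's subtree: {4, 6, 8, 3, 2, 5}, size 6.

6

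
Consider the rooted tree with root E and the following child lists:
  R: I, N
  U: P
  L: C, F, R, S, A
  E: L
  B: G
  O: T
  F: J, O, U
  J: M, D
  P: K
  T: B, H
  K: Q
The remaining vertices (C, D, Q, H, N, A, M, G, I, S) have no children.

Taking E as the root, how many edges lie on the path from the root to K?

Climbing from K to the root: K–P–U–F–L–E. That's 5 steps.

5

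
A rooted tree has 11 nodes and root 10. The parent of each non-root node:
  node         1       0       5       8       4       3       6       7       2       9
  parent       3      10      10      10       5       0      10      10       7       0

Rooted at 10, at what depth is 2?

2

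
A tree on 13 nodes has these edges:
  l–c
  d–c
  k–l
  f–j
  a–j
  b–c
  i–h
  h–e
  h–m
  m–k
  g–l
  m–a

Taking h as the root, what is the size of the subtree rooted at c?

The subtree rooted at c contains: c, d, b — 3 nodes.

3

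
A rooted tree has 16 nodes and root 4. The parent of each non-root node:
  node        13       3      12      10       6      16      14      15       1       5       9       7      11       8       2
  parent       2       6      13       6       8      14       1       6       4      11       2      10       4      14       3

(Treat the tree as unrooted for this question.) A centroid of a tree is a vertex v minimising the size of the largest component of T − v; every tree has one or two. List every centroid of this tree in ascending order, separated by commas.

If 6 is removed the pieces have sizes 7, 5, 2, 1, all ≤ ⌊16/2⌋ = 8.
No neighbour of 6 does as well, so 6 is the unique centroid.

6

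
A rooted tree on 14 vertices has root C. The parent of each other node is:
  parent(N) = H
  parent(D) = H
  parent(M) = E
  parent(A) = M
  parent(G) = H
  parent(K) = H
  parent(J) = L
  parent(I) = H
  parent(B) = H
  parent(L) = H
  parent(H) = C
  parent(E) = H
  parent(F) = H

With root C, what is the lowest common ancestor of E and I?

H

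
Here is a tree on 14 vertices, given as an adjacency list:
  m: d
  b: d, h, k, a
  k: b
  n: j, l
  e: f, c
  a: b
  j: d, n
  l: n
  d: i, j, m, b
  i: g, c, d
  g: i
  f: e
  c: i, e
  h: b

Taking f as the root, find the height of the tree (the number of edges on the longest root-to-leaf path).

7

l sits deepest: f → e → c → i → d → j → n → l — 7 edges from the root.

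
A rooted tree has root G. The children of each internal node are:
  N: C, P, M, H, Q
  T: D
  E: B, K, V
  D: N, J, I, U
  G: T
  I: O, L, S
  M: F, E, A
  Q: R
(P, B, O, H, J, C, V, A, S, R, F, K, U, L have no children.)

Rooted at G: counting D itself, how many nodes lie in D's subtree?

20

The subtree rooted at D contains: D, I, N, J, U, S, L, O, M, Q, H, P, C, E, A, F, R, K, V, B — 20 nodes.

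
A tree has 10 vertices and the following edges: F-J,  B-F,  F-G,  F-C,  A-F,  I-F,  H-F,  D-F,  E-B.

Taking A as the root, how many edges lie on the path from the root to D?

2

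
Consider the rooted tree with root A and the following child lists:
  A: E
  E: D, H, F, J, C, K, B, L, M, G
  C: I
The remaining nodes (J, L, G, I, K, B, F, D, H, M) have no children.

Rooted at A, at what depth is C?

Path from A to C: A – E – C, which has 2 edges.

2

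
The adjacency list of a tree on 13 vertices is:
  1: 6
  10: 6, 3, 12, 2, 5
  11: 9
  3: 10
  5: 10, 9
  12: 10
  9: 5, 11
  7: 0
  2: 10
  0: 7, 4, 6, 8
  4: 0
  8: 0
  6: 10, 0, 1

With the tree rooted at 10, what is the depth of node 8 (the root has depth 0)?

Path from 10 to 8: 10 – 6 – 0 – 8, which has 3 edges.

3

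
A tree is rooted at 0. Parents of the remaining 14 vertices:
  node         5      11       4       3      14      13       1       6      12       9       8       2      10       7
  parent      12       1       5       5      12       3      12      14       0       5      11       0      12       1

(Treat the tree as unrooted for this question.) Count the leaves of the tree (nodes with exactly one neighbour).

8

The leaves are 2, 4, 6, 7, 8, 9, 10, 13.
That is 8 leaves.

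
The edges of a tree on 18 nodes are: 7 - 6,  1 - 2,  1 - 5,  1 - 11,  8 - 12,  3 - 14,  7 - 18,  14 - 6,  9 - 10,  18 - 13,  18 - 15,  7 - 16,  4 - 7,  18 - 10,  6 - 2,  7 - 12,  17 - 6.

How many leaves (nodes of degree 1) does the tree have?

The leaves are 3, 4, 5, 8, 9, 11, 13, 15, 16, 17.
That is 10 leaves.

10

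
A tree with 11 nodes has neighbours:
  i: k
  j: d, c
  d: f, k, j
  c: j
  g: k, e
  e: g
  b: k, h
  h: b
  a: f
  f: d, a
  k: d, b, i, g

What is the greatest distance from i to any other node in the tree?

The node farthest from i is a (c also at distance 4), via i-k-d-f-a — 4 edges.

4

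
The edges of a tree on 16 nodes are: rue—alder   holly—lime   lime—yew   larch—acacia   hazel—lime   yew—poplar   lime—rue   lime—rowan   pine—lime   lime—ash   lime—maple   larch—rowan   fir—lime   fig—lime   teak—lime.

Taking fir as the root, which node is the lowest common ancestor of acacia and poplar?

lime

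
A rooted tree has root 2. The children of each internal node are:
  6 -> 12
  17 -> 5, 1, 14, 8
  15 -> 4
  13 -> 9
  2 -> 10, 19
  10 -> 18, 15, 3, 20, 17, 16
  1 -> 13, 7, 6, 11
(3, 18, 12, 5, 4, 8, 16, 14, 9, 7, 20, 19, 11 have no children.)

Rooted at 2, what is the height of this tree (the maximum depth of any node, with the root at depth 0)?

A deepest node is 9, reached by 2-10-17-1-13-9.
That path has 5 edges, so the height is 5.

5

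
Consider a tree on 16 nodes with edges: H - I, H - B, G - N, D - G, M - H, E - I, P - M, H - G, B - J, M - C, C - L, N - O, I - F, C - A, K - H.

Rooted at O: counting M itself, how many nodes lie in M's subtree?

5

M's subtree: {M, C, P, L, A}, size 5.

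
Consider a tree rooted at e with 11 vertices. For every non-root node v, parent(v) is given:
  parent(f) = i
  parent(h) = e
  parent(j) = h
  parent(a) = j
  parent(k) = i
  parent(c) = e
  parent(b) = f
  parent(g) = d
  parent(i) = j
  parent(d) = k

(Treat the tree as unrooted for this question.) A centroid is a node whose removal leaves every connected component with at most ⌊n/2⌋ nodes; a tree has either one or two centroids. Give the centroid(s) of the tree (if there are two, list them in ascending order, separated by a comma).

i

Delete i: the remaining components have sizes 5, 3, 2. Max 5 ≤ 5, so i is a centroid.
No neighbour of i does as well, so i is the unique centroid.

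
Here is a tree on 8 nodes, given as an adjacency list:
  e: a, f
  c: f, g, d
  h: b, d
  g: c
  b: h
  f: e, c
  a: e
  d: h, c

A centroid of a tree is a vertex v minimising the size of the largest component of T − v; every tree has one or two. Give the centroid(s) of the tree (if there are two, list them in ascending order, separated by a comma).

Delete c: the remaining components have sizes 3, 3, 1. Max 3 ≤ 4, so c is a centroid.
No neighbour of c does as well, so c is the unique centroid.

c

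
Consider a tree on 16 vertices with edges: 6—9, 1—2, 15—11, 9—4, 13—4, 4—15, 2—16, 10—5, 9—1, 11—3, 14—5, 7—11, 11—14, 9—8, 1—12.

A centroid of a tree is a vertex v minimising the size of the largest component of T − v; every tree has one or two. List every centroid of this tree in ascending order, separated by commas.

Removing 4 splits the tree into components of sizes 7, 7, 1; the largest is 7 ≤ ⌊16/2⌋ = 8.
No neighbour of 4 does as well, so 4 is the unique centroid.

4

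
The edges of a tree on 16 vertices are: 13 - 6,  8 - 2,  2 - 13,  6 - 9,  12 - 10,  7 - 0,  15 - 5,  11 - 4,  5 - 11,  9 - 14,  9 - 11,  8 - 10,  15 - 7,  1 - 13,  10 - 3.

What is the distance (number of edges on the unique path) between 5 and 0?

5 – 15 – 7 – 0: 3 edges.

3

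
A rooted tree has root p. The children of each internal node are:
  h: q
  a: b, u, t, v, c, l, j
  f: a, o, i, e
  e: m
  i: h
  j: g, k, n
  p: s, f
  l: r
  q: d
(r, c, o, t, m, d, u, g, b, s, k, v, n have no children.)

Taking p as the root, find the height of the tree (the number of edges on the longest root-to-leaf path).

5

A deepest node is d, reached by p → f → i → h → q → d.
That path has 5 edges, so the height is 5.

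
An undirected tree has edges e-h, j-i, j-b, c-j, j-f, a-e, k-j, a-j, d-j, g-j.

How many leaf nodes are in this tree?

8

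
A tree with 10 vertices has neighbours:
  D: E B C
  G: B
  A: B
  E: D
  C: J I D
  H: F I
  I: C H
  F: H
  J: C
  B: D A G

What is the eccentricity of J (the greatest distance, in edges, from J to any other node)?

4

A farthest node from J is G (A, F also at distance 4).
The path J – C – D – B – G has 4 edges.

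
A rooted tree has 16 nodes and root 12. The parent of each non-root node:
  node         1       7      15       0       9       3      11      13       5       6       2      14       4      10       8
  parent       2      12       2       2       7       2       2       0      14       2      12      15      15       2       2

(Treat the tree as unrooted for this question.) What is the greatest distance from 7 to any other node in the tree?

5

Distances from 7 peak at 5, attained at 5.
7 – 12 – 2 – 15 – 14 – 5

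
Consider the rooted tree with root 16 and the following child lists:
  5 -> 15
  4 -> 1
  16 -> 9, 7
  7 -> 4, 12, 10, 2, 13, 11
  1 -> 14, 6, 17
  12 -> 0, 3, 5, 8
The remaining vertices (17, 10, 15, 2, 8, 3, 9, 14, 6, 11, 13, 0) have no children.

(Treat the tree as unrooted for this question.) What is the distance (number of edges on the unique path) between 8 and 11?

8–12–7–11: 3 edges.

3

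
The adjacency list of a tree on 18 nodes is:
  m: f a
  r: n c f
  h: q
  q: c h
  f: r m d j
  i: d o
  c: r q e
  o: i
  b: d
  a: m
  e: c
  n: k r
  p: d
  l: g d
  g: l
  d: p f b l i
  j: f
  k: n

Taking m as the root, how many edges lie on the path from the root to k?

4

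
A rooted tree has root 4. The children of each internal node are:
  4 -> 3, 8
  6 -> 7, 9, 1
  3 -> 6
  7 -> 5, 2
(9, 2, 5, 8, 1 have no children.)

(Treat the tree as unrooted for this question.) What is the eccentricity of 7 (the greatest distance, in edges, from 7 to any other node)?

A farthest node from 7 is 8.
The path 7-6-3-4-8 has 4 edges.

4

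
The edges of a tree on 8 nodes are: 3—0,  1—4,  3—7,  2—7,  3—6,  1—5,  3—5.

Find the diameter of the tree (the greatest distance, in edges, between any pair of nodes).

BFS from 4 reaches 2 last, at distance 5; BFS from 2 confirms no node is farther.
Path: 4–1–5–3–7–2.

5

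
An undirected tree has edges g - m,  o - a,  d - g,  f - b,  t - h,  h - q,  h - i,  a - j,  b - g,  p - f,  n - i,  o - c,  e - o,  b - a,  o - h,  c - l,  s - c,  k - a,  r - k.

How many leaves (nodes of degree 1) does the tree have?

The leaves are d, e, j, l, m, n, p, q, r, s, t.
That is 11 leaves.

11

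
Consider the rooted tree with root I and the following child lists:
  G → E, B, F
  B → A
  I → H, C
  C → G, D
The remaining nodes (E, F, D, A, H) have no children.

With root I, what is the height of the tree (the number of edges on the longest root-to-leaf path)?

A sits deepest: I → C → G → B → A — 4 edges from the root.

4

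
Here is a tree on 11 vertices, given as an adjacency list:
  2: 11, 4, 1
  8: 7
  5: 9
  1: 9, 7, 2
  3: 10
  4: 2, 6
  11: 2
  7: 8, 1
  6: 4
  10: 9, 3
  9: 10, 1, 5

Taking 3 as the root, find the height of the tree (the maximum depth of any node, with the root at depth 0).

The longest root-to-leaf path is 3-10-9-1-2-4-6 (6 edges).

6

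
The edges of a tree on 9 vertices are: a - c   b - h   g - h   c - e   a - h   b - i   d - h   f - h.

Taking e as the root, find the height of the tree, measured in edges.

5

A deepest node is i, reached by e-c-a-h-b-i.
That path has 5 edges, so the height is 5.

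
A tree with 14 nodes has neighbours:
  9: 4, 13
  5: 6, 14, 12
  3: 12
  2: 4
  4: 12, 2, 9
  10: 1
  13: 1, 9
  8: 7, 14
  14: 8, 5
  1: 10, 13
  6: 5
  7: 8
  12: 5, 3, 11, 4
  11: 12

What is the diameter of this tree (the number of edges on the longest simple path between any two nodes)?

BFS from 10 reaches 7 last, at distance 9; BFS from 7 confirms no node is farther.
Path: 10-1-13-9-4-12-5-14-8-7.

9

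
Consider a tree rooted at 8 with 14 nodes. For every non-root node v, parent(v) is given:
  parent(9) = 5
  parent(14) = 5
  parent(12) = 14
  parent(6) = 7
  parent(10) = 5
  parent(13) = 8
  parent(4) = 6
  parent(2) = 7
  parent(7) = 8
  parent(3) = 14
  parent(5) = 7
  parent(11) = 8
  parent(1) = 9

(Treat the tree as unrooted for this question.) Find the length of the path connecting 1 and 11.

5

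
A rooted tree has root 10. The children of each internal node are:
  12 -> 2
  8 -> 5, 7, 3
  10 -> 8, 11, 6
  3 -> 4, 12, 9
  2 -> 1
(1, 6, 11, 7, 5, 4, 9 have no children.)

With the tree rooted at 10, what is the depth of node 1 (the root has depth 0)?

Path from 10 to 1: 10 → 8 → 3 → 12 → 2 → 1, which has 5 edges.

5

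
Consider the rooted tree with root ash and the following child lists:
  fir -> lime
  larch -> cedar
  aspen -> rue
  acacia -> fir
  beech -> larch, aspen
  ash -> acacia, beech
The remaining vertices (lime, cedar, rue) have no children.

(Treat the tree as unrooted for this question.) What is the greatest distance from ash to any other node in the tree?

A farthest node from ash is lime (rue, cedar also at distance 3).
The path ash-acacia-fir-lime has 3 edges.

3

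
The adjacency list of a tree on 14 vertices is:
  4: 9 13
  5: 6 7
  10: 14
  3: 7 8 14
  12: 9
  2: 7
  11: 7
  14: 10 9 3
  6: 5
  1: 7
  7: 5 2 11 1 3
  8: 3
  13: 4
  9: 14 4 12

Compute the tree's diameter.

7

BFS from 13 reaches 6 last, at distance 7; BFS from 6 confirms no node is farther.
Path: 13 - 4 - 9 - 14 - 3 - 7 - 5 - 6.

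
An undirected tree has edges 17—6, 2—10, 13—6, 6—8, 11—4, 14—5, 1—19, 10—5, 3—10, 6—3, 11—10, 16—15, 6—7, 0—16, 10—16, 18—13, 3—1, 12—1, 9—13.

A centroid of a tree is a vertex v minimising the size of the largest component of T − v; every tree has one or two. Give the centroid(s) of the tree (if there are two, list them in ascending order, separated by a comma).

3

Delete 3: the remaining components have sizes 9, 7, 3. Max 9 ≤ 10, so 3 is a centroid.
Every other node leaves some component of size > 10, so the centroid is unique.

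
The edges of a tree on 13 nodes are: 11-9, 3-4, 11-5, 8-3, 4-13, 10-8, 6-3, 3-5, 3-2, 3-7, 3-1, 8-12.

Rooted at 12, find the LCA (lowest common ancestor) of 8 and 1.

8

Ancestors of 8 (toward the root): 8, 12.
Ancestors of 1: 1, 3, 8, 12.
The deepest node appearing in both lists is 8.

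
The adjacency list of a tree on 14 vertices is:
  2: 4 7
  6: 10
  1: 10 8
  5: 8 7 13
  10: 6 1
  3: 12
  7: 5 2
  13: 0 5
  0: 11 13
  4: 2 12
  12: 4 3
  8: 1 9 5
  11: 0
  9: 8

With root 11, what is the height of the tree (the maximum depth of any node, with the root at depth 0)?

8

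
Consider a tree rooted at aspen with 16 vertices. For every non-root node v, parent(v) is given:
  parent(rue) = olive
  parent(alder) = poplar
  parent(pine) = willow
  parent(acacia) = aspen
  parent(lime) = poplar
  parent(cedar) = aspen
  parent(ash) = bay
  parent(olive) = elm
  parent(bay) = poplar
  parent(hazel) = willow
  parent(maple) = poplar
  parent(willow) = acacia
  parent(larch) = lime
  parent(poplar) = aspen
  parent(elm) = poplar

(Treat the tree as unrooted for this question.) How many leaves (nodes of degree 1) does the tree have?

Degree-1 nodes: alder, ash, cedar, hazel, larch, maple, pine, rue — 8 of them.

8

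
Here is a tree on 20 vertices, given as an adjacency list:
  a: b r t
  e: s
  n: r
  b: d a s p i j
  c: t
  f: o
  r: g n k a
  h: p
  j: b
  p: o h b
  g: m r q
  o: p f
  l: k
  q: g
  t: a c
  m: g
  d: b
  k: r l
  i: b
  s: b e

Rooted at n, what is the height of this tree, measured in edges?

A deepest node is f, reached by n – r – a – b – p – o – f.
That path has 6 edges, so the height is 6.

6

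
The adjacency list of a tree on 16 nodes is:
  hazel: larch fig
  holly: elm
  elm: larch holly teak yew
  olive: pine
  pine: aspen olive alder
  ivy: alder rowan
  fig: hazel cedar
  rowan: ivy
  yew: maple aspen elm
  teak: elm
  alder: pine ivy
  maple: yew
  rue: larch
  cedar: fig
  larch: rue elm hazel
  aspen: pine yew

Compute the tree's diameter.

10

Starting from cedar, a farthest node is rowan at distance 10.
One longest path: cedar - fig - hazel - larch - elm - yew - aspen - pine - alder - ivy - rowan.
So the diameter is 10.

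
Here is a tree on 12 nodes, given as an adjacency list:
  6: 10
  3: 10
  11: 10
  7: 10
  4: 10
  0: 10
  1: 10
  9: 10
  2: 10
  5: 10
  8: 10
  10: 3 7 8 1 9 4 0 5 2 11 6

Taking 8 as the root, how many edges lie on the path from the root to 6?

Path from 8 to 6: 8 → 10 → 6, which has 2 edges.

2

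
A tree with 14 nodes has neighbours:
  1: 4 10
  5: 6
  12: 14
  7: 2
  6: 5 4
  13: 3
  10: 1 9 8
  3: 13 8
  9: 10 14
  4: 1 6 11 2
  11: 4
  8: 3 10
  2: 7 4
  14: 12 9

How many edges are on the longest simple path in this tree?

7

BFS from 7 reaches 13 last, at distance 7; BFS from 13 confirms no node is farther.
Path: 7 - 2 - 4 - 1 - 10 - 8 - 3 - 13.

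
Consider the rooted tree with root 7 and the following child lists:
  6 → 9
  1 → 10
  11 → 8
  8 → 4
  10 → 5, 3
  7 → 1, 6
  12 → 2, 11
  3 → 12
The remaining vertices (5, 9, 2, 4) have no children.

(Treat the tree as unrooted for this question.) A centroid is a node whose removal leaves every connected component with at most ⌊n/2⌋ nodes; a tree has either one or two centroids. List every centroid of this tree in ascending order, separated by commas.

3, 10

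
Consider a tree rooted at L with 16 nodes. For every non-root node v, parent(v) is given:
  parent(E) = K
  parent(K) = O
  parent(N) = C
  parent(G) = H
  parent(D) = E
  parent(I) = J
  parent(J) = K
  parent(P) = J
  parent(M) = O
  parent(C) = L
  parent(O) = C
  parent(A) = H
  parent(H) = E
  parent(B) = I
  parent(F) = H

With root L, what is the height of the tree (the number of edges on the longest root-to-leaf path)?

F sits deepest: L–C–O–K–E–H–F — 6 edges from the root.

6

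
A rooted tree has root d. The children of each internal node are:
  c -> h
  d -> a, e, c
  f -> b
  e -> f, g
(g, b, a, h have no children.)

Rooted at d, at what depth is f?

Climbing from f to the root: f – e – d. That's 2 steps.

2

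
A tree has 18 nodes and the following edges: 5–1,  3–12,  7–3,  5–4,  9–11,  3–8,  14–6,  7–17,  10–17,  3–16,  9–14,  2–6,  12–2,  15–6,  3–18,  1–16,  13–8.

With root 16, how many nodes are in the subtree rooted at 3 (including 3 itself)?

14

Descendants of 3 (including itself): 3, 7, 18, 12, 8, 17, 2, 13, 10, 6, 14, 15, 9, 11. That's 14.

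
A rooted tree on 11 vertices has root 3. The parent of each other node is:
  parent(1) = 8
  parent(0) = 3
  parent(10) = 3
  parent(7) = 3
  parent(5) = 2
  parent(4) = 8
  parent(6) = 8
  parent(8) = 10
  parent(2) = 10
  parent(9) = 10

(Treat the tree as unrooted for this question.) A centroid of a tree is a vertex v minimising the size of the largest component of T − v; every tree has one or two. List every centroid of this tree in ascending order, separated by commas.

Delete 10: the remaining components have sizes 4, 3, 2, 1. Max 4 ≤ 5, so 10 is a centroid.
Every other node leaves some component of size > 5, so the centroid is unique.

10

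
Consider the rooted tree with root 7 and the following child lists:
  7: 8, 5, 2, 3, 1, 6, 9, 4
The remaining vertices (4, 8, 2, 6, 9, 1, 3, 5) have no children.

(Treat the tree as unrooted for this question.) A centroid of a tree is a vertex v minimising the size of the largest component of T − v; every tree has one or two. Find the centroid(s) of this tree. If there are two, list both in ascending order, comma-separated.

7

Removing 7 splits the tree into components of sizes 1, 1, 1, 1, 1, 1, 1, 1; the largest is 1 ≤ ⌊9/2⌋ = 4.
Every other node leaves some component of size > 4, so the centroid is unique.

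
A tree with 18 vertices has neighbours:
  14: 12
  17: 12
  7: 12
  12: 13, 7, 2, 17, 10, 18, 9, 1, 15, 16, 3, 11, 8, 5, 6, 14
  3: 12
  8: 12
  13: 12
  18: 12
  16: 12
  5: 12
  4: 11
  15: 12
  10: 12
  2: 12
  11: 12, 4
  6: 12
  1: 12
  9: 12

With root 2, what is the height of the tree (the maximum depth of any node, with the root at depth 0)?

3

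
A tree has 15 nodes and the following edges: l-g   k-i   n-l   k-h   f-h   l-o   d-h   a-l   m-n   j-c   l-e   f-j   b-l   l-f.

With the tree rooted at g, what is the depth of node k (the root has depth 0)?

4

Path from g to k: g → l → f → h → k, which has 4 edges.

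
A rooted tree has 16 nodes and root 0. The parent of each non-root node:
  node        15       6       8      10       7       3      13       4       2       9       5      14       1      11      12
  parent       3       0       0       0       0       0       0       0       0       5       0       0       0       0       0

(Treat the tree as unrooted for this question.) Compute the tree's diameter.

Starting from 15, a farthest node is 9 at distance 4.
One longest path: 15 – 3 – 0 – 5 – 9.
So the diameter is 4.

4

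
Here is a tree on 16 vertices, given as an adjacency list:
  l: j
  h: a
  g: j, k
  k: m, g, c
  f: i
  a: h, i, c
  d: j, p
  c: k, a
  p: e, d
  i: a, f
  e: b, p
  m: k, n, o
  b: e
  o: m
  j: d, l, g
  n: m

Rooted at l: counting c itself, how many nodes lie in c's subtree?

Descendants of c (including itself): c, a, h, i, f. That's 5.

5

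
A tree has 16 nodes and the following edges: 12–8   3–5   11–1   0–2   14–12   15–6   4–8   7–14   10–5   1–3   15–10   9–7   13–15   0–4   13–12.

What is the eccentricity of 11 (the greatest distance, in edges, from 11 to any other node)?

11

Distances from 11 peak at 11, attained at 2.
11-1-3-5-10-15-13-12-8-4-0-2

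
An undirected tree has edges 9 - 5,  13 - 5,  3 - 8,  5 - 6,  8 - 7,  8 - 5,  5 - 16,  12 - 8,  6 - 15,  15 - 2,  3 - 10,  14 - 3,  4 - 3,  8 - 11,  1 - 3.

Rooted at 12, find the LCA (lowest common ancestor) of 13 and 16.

5

Path 13→root: 13 5 8 12; path 16→root: 16 5 8 12.
First common node: 5.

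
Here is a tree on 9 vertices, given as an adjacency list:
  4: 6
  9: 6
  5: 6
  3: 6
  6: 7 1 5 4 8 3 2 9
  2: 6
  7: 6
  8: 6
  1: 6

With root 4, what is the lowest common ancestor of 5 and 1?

Ancestors of 5 (toward the root): 5, 6, 4.
Ancestors of 1: 1, 6, 4.
The deepest node appearing in both lists is 6.

6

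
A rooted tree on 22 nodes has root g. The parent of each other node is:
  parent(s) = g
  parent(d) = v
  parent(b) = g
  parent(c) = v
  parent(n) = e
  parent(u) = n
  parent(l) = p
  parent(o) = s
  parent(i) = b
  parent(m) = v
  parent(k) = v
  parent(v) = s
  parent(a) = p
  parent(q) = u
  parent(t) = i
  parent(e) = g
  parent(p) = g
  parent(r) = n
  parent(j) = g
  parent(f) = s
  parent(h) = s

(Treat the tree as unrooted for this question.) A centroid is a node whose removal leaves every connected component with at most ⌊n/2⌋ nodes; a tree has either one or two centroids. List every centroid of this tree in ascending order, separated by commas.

g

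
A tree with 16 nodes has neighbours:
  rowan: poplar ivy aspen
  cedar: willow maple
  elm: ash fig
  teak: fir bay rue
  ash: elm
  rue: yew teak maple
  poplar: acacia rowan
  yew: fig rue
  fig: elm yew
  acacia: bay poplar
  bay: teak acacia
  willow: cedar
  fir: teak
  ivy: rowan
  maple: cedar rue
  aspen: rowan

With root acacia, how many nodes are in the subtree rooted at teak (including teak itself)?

teak's subtree: {teak, rue, fir, yew, maple, fig, cedar, elm, willow, ash}, size 10.

10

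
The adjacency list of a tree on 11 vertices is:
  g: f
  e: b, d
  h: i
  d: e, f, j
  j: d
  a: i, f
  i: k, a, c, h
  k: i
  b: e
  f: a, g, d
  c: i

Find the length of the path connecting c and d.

Walking from c: c – i – a – f – d. Length 4.

4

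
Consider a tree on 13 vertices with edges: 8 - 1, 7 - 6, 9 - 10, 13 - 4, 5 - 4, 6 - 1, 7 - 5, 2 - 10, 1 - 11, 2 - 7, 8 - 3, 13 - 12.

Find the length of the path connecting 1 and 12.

6

1–6–7–5–4–13–12: 6 edges.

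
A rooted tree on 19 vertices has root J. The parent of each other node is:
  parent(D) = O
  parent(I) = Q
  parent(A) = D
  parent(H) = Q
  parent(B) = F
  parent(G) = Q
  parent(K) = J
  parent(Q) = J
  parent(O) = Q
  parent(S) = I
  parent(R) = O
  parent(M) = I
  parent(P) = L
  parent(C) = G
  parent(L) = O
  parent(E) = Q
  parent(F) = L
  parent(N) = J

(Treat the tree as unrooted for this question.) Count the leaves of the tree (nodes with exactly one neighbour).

11

Exactly 11 nodes have a single neighbour: A, B, C, E, H, K, M, N, P, R, S.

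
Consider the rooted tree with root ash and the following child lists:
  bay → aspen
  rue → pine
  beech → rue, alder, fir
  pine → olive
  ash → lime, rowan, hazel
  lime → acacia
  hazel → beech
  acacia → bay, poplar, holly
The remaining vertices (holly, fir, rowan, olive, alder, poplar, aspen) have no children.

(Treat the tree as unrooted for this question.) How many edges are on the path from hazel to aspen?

Walking from hazel: hazel - ash - lime - acacia - bay - aspen. Length 5.

5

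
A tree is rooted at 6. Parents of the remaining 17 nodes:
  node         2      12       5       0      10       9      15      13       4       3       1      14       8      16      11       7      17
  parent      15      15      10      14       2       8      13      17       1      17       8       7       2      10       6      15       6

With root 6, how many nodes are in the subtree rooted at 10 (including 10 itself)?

The subtree rooted at 10 contains: 10, 5, 16 — 3 nodes.

3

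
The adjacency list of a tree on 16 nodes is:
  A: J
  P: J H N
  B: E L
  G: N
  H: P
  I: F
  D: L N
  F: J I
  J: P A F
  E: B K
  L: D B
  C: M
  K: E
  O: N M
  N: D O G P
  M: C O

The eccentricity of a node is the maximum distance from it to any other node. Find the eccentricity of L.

6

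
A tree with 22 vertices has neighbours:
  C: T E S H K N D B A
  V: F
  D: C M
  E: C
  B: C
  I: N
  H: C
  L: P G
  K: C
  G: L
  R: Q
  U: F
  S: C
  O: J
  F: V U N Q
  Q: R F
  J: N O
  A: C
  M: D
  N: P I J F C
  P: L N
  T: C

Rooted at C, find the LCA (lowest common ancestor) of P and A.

Ancestors of P (toward the root): P, N, C.
Ancestors of A: A, C.
The deepest node appearing in both lists is C.

C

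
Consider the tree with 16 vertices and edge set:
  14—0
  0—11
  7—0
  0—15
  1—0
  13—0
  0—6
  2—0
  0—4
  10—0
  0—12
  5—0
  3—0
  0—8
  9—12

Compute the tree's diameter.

3

BFS from 9 reaches 8 last, at distance 3; BFS from 8 confirms no node is farther.
Path: 9 – 12 – 0 – 8.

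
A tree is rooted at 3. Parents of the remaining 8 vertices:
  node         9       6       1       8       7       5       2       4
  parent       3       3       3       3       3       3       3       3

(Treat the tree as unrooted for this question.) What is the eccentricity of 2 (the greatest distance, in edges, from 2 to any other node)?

The node farthest from 2 is 7 (9, 8, 6, 5, 4, 1 also at distance 2), via 2–3–7 — 2 edges.

2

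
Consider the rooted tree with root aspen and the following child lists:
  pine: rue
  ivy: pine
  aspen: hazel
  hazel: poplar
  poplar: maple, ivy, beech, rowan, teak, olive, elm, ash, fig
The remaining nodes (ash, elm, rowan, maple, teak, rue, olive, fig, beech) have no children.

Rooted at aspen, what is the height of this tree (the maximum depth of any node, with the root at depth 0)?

The longest root-to-leaf path is aspen → hazel → poplar → ivy → pine → rue (5 edges).

5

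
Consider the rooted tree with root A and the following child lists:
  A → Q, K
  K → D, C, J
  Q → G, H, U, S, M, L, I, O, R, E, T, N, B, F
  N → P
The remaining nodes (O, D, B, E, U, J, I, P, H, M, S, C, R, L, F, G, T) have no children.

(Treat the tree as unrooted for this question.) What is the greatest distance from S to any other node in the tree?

4

Distances from S peak at 4, attained at D (C, J also at distance 4).
S–Q–A–K–D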